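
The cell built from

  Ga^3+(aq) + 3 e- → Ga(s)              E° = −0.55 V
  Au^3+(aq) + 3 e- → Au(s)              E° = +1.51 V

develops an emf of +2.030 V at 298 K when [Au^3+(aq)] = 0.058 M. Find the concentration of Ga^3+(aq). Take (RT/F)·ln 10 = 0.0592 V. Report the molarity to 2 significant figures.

With Au³⁺/Au at the cathode and Ga³⁺/Ga at the anode, E°cell = +1.51 − (−0.55) = +2.06 V (n = 3).
Rearranging E = E° − (0.0592/n)·log Q gives log Q = 3(+2.06 − (+2.030))/0.0592 = 1.520.
The balanced reaction is Au^3+(aq) + Ga(s) → Au(s) + Ga^3+(aq), so Q = [Ga^3+(aq)] / [Au^3+(aq)].
Substituting the known concentrations and solving, log [Ga^3+(aq)] = 0.283 and [Ga^3+(aq)] = 1.9 M.

1.9 M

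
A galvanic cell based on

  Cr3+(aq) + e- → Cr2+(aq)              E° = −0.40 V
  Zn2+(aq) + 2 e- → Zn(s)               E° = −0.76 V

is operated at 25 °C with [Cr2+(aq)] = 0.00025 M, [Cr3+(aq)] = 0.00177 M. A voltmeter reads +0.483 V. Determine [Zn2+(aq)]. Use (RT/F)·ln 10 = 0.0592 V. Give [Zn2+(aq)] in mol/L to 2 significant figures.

0.0035 M

With Cr³⁺/Cr²⁺ at the cathode and Zn²⁺/Zn at the anode, E°cell = −0.40 − (−0.76) = +0.36 V (n = 2).
From the Nernst equation, log Q = n(E° − E)/0.0592 = 2·(+0.36 − (+0.483))/0.0592 = −4.155.
The balanced reaction is 2 Cr3+(aq) + Zn(s) → 2 Cr2+(aq) + Zn2+(aq), so Q = ([Cr2+(aq)]^2·[Zn2+(aq)]) / [Cr3+(aq)]^2.
Solving for the unknown gives log [Zn2+(aq)] = −2.455, so [Zn2+(aq)] ≈ 0.0035 M.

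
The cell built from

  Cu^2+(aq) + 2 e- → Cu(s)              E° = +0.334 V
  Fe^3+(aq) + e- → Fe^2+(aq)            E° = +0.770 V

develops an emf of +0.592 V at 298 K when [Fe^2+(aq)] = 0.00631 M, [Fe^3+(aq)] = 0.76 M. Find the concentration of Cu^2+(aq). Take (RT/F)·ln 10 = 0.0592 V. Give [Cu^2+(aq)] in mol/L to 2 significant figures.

0.078 M

The Fe³⁺/Fe²⁺ couple has the larger reduction potential, so it is the cathode: E°cell = +0.770 − (+0.334) = +0.436 V and n = 2.
Rearranging E = E° − (0.0592/n)·log Q gives log Q = 2(+0.436 − (+0.592))/0.0592 = −5.270.
Balancing electrons gives 2 Fe^3+(aq) + Cu(s) → 2 Fe^2+(aq) + Cu^2+(aq); thus Q = ([Fe^2+(aq)]^2·[Cu^2+(aq)]) / [Fe^3+(aq)]^2.
Substituting the known concentrations and solving, log [Cu^2+(aq)] = −1.108 and [Cu^2+(aq)] = 0.078 M.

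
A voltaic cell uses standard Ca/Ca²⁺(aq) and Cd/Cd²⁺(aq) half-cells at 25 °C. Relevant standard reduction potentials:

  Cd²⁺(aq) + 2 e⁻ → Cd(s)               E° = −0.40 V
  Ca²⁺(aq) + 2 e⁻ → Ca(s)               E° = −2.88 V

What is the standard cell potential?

+2.48 V

The Cd²⁺/Cd couple has the higher E°, so Cd ion is reduced (cathode) and Ca is oxidized (anode).
E°cell = E°(cathode) − E°(anode) = −0.40 − (−2.88) = +2.48 V.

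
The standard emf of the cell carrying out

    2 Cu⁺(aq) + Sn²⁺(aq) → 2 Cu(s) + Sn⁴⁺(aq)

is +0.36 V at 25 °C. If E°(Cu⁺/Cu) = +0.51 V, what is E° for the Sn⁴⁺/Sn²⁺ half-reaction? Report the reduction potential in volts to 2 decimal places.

+0.15 V

In the reaction as written the Cu⁺/Cu couple is reduced (cathode) and Sn⁴⁺/Sn²⁺ is oxidized (anode), so E°cell = E°(Cu⁺/Cu) − E°(Sn⁴⁺/Sn²⁺).
E°(Sn⁴⁺/Sn²⁺) = E°(cathode) − E°cell = +0.51 − (+0.36) = +0.15 V.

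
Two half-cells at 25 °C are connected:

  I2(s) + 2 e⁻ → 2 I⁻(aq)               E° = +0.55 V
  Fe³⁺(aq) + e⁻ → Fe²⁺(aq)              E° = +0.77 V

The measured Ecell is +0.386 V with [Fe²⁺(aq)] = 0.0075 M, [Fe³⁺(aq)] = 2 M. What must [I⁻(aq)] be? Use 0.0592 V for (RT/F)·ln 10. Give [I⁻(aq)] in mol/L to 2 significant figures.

With Fe³⁺/Fe²⁺ at the cathode and I₂/I⁻ at the anode, E°cell = +0.77 − (+0.55) = +0.22 V (n = 2).
Since E = E° − (0.0592/n)·log Q, log Q = n(E° − E)/0.0592 = −5.608.
The balanced reaction is 2 Fe³⁺(aq) + 2 I⁻(aq) → 2 Fe²⁺(aq) + I2(s), so Q = [Fe²⁺(aq)]^2 / ([Fe³⁺(aq)]^2·[I⁻(aq)]^2).
Solving for the unknown gives log [I⁻(aq)] = 0.378, so [I⁻(aq)] ≈ 2.4 M.

2.4 M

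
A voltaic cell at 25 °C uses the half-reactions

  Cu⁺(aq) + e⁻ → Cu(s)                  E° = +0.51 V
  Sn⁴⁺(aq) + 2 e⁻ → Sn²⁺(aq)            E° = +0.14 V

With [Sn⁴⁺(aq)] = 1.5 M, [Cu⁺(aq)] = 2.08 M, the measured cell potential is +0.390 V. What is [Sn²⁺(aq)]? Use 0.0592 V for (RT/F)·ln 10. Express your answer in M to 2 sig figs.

With Cu⁺/Cu at the cathode and Sn⁴⁺/Sn²⁺ at the anode, E°cell = +0.51 − (+0.14) = +0.37 V (n = 2).
Rearranging E = E° − (0.0592/n)·log Q gives log Q = 2(+0.37 − (+0.390))/0.0592 = −0.676.
The balanced reaction is 2 Cu⁺(aq) + Sn²⁺(aq) → 2 Cu(s) + Sn⁴⁺(aq), so Q = [Sn⁴⁺(aq)] / ([Cu⁺(aq)]^2·[Sn²⁺(aq)]).
Solving for the unknown gives log [Sn²⁺(aq)] = 0.216, so [Sn²⁺(aq)] ≈ 1.6 M.

1.6 M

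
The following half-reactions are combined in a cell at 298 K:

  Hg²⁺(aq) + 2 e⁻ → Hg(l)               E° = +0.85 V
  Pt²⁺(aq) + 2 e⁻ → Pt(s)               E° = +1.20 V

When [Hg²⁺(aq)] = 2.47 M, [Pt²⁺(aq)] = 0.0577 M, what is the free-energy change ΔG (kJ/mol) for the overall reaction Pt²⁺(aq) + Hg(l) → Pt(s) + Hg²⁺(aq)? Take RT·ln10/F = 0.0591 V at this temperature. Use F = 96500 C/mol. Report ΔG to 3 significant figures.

The standard cell potential is +1.20 − (+0.85) = +0.35 V, with n = 2 electrons in the balanced equation.
Here Q = [Hg²⁺(aq)] / [Pt²⁺(aq)] = 42.8 (log Q = 1.632), giving E = +0.35 − (0.0591/2)·(1.632) = +0.3018 V.
Finally ΔG = −nFE = −(2)(96500 C/mol)(+0.3018 V) = −58.2 kJ/mol.

−58.2 kJ/mol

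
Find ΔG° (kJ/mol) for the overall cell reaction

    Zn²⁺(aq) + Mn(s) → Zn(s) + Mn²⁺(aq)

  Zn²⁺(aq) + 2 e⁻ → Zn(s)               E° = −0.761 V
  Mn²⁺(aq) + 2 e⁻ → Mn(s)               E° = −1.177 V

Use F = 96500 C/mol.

−80.3 kJ/mol

In the reaction as written Zn²⁺(aq) is reduced, so the Zn²⁺/Zn couple is the cathode and Mn²⁺/Mn is the anode.
E°cell = −0.761 − (−1.177) = +0.416 V; balancing electrons gives n = 2.
ΔG° = −nFE°cell = −(2)(96500)(+0.416) J/mol = −80.3 kJ/mol.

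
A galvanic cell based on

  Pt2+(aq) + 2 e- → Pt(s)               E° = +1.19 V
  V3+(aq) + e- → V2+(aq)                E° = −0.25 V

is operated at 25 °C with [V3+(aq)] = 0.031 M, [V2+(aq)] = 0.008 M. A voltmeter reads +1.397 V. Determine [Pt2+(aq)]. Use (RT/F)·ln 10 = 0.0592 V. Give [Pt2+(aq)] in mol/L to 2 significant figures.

The Pt²⁺/Pt couple has the larger reduction potential, so it is the cathode: E°cell = +1.19 − (−0.25) = +1.44 V and n = 2.
From the Nernst equation, log Q = n(E° − E)/0.0592 = 2·(+1.44 − (+1.397))/0.0592 = 1.453.
Balancing electrons gives Pt2+(aq) + 2 V2+(aq) → Pt(s) + 2 V3+(aq); thus Q = [V3+(aq)]^2 / ([Pt2+(aq)]·[V2+(aq)]^2).
Isolating [Pt2+(aq)] in Q = 10^{1.453} yields log [Pt2+(aq)] = −0.276, i.e. 0.53 M.

0.53 M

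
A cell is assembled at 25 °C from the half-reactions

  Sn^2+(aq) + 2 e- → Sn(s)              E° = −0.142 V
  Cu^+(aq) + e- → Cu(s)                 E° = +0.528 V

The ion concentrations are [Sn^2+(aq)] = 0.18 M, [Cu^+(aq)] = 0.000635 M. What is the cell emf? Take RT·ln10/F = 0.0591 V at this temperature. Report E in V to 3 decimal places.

+0.503 V

Cu⁺/Cu is reduced (cathode, E° = +0.528 V) and Sn²⁺/Sn is oxidized (anode).
E°cell = +0.528 − (−0.142) = +0.670 V, with n = 2 electrons transferred.
The balanced reaction is 2 Cu^+(aq) + Sn(s) → 2 Cu(s) + Sn^2+(aq), so Q = [Sn^2+(aq)] / [Cu^+(aq)]^2 = 4.46×10^5 and log Q = 5.650.
E = E° − (0.0591/n)·log Q = +0.670 − (0.0591/2)(5.650) = +0.503 V.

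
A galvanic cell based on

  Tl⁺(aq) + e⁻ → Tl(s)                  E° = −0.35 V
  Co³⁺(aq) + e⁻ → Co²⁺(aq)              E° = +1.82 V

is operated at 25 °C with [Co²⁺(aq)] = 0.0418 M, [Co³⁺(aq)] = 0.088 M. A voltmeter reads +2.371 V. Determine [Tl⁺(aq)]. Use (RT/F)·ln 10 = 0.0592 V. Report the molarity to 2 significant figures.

The Co³⁺/Co²⁺ couple has the larger reduction potential, so it is the cathode: E°cell = +1.82 − (−0.35) = +2.17 V and n = 1.
Rearranging E = E° − (0.0592/n)·log Q gives log Q = 1(+2.17 − (+2.371))/0.0592 = −3.395.
For Co³⁺(aq) + Tl(s) → Co²⁺(aq) + Tl⁺(aq), the reaction quotient is Q = ([Co²⁺(aq)]·[Tl⁺(aq)]) / [Co³⁺(aq)].
Substituting the known concentrations and solving, log [Tl⁺(aq)] = −3.072 and [Tl⁺(aq)] = 0.00085 M.

0.00085 M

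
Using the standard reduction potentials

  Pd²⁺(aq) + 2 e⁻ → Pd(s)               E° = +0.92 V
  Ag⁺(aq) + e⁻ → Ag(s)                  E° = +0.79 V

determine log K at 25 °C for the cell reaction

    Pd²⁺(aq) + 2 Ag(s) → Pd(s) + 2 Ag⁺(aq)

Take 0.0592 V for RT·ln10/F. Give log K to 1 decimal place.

log K = 4.4

The Pd²⁺/Pd couple is reduced (cathode); E°cell = +0.92 − (+0.79) = +0.13 V with n = 2.
At equilibrium E = 0, so log K = nE°cell / 0.0592 = (2)(+0.13) / 0.0592 = 4.4.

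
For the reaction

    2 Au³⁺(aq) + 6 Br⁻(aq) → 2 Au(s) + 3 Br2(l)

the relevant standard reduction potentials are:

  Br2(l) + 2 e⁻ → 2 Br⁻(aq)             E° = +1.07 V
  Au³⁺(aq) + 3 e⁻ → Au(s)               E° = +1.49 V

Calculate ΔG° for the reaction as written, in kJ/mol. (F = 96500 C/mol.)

In the reaction as written Au³⁺(aq) is reduced, so the Au³⁺/Au couple is the cathode and Br₂/Br⁻ is the anode.
E°cell = +1.49 − (+1.07) = +0.42 V; balancing electrons gives n = 6.
ΔG° = −nFE°cell = −(6)(96500)(+0.42) J/mol = −243 kJ/mol.

−243 kJ/mol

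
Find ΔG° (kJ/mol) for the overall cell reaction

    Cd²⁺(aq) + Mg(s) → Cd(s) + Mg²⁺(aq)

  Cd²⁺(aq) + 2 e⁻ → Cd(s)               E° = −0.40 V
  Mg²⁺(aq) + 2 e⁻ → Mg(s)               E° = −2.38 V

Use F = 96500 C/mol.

−382 kJ/mol

In the reaction as written Cd²⁺(aq) is reduced, so the Cd²⁺/Cd couple is the cathode and Mg²⁺/Mg is the anode.
E°cell = −0.40 − (−2.38) = +1.98 V; balancing electrons gives n = 2.
ΔG° = −nFE°cell = −(2)(96500)(+1.98) J/mol = −382 kJ/mol.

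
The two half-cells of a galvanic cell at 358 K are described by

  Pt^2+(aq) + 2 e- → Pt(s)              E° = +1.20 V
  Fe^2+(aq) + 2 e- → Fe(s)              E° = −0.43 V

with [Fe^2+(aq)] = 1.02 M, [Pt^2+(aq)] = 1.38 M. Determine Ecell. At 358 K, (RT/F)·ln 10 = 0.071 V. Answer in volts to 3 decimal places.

Since E°(Pt²⁺/Pt) > E°(Fe²⁺/Fe), Pt²⁺/Pt serves as the cathode.
The standard potential is +1.20 − (−0.43) = +1.63 V and the balanced reaction transfers n = 2 electrons.
For the overall reaction Pt^2+(aq) + Fe(s) → Pt(s) + Fe^2+(aq), Q = [Fe^2+(aq)] / [Pt^2+(aq)] = 0.739, giving log Q = −0.131.
By the Nernst equation, E = +1.63 − (0.071/2)·(−0.131) = +1.635 V.

+1.635 V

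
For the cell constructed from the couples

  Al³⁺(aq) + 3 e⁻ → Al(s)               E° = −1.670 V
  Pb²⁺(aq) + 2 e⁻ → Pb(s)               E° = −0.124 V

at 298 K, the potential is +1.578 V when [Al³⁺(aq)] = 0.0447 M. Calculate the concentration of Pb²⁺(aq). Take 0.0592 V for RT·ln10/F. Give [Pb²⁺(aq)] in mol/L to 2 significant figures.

1.5 M

With Pb²⁺/Pb at the cathode and Al³⁺/Al at the anode, E°cell = −0.124 − (−1.670) = +1.546 V (n = 6).
Rearranging E = E° − (0.0592/n)·log Q gives log Q = 6(+1.546 − (+1.578))/0.0592 = −3.243.
For 3 Pb²⁺(aq) + 2 Al(s) → 3 Pb(s) + 2 Al³⁺(aq), the reaction quotient is Q = [Al³⁺(aq)]^2 / [Pb²⁺(aq)]^3.
Substituting the known concentrations and solving, log [Pb²⁺(aq)] = 0.181 and [Pb²⁺(aq)] = 1.5 M.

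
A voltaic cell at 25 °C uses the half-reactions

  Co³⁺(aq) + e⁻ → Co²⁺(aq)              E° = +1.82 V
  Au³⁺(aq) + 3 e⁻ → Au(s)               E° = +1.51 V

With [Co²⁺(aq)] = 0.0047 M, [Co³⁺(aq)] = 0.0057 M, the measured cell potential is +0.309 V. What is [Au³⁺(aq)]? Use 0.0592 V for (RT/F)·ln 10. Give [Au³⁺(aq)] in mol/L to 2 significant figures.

The Co³⁺/Co²⁺ couple has the larger reduction potential, so it is the cathode: E°cell = +1.82 − (+1.51) = +0.31 V and n = 3.
Since E = E° − (0.0592/n)·log Q, log Q = n(E° − E)/0.0592 = 0.051.
The balanced reaction is 3 Co³⁺(aq) + Au(s) → 3 Co²⁺(aq) + Au³⁺(aq), so Q = ([Co²⁺(aq)]^3·[Au³⁺(aq)]) / [Co³⁺(aq)]^3.
Substituting the known concentrations and solving, log [Au³⁺(aq)] = 0.302 and [Au³⁺(aq)] = 2.0 M.

2.0 M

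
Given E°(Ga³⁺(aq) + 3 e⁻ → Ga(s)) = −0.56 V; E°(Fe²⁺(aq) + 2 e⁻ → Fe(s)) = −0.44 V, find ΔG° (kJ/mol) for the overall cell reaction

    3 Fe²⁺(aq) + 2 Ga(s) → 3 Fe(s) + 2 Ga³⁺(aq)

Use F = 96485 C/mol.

−69.5 kJ/mol

In the reaction as written Fe²⁺(aq) is reduced, so the Fe²⁺/Fe couple is the cathode and Ga³⁺/Ga is the anode.
E°cell = −0.44 − (−0.56) = +0.12 V; balancing electrons gives n = 6.
ΔG° = −nFE°cell = −(6)(96485)(+0.12) J/mol = −69.5 kJ/mol.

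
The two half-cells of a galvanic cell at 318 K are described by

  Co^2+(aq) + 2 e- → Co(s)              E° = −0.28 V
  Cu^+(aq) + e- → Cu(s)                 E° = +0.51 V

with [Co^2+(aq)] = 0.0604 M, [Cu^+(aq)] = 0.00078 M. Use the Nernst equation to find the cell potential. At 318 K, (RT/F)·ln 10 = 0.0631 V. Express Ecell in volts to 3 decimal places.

+0.632 V

Cu⁺/Cu is reduced (cathode, E° = +0.51 V) and Co²⁺/Co is oxidized (anode).
E°cell = E°cat − E°an = +0.51 − (−0.28) = +0.79 V; n = 2.
Balancing gives 2 Cu^+(aq) + Co(s) → 2 Cu(s) + Co^2+(aq); hence Q = [Co^2+(aq)] / [Cu^+(aq)]^2 = 9.93×10^4 (log Q = 4.997).
By the Nernst equation, E = +0.79 − (0.0631/2)·(4.997) = +0.632 V.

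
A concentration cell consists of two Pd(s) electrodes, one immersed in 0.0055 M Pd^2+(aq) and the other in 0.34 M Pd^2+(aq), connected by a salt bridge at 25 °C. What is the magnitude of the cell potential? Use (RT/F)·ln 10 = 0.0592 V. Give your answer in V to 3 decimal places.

For a concentration cell E°cell = 0, since both electrodes use the same couple.
The compartment with the higher Pd^2+(aq) concentration (0.34 M) acts as the cathode; ions are reduced there and produced at the dilute (0.0055 M) anode.
With n = 2, Ecell = −(0.0592/2)·log([dilute]/[conc]) = −(0.0592/2)·log(0.0055/0.34) = +0.053 V.

0.053 V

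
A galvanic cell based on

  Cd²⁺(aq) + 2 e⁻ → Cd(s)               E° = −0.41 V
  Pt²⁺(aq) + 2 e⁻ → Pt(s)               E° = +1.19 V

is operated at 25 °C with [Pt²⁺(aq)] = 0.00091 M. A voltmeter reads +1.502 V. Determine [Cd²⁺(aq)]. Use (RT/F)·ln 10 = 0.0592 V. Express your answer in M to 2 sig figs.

1.9 M

With Pt²⁺/Pt at the cathode and Cd²⁺/Cd at the anode, E°cell = +1.19 − (−0.41) = +1.60 V (n = 2).
From the Nernst equation, log Q = n(E° − E)/0.0592 = 2·(+1.60 − (+1.502))/0.0592 = 3.311.
Balancing electrons gives Pt²⁺(aq) + Cd(s) → Pt(s) + Cd²⁺(aq); thus Q = [Cd²⁺(aq)] / [Pt²⁺(aq)].
Solving for the unknown gives log [Cd²⁺(aq)] = 0.270, so [Cd²⁺(aq)] ≈ 1.9 M.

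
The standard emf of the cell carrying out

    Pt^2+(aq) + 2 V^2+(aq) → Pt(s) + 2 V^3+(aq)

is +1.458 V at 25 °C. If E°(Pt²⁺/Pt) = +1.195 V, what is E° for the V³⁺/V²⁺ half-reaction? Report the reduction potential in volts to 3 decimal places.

−0.263 V

In the reaction as written the Pt²⁺/Pt couple is reduced (cathode) and V³⁺/V²⁺ is oxidized (anode), so E°cell = E°(Pt²⁺/Pt) − E°(V³⁺/V²⁺).
E°(V³⁺/V²⁺) = E°(cathode) − E°cell = +1.195 − (+1.458) = −0.263 V.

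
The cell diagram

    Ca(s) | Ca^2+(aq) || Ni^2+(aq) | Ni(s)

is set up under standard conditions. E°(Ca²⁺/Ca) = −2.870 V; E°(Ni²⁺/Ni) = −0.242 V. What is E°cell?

+2.628 V

By convention the left-hand electrode in cell notation is the anode (oxidation) and the right-hand electrode is the cathode (reduction).
E°cell = E°(right) − E°(left) = −0.242 − (−2.870) = +2.628 V.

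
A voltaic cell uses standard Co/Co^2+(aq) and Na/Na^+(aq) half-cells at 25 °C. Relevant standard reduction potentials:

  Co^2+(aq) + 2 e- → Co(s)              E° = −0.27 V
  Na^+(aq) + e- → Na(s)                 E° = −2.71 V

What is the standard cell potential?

+2.44 V

The Co²⁺/Co couple has the higher E°, so Co ion is reduced (cathode) and Na is oxidized (anode).
E°cell = E°(cathode) − E°(anode) = −0.27 − (−2.71) = +2.44 V.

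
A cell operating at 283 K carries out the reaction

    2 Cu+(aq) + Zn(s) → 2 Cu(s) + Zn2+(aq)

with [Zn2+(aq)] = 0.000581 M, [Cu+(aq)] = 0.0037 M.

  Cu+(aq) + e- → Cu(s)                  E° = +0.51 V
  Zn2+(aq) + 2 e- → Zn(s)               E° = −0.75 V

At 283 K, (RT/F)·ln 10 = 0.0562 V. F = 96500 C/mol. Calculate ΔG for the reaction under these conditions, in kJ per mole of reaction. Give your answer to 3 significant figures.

E°cell = +0.51 − (−0.75) = +1.26 V; the balanced reaction transfers n = 2 electrons.
Here Q = [Zn2+(aq)] / [Cu+(aq)]^2 = 42.4 (log Q = 1.628), giving E = +1.26 − (0.0562/2)·(1.628) = +1.2143 V.
Then ΔG = −nFE = −2 × 96500 × +1.2143 J/mol = −234 kJ/mol.

−234 kJ/mol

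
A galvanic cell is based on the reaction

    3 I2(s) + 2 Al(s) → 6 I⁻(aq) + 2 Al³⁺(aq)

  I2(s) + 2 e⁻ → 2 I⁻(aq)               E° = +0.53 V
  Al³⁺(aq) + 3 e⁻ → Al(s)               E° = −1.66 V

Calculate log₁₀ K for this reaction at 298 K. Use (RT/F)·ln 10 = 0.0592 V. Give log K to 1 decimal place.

log K = 222.0

The I₂/I⁻ couple is reduced (cathode); E°cell = +0.53 − (−1.66) = +2.19 V with n = 6.
At equilibrium E = 0, so log K = nE°cell / 0.0592 = (6)(+2.19) / 0.0592 = 222.0.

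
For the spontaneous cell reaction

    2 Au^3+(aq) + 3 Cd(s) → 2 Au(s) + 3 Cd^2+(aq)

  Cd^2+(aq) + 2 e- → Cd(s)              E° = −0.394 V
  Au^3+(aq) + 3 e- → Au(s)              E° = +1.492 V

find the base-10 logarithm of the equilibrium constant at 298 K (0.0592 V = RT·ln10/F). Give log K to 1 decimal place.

The Au³⁺/Au couple is reduced (cathode); E°cell = +1.492 − (−0.394) = +1.886 V with n = 6.
At equilibrium E = 0, so log K = nE°cell / 0.0592 = (6)(+1.886) / 0.0592 = 191.1.

log K = 191.1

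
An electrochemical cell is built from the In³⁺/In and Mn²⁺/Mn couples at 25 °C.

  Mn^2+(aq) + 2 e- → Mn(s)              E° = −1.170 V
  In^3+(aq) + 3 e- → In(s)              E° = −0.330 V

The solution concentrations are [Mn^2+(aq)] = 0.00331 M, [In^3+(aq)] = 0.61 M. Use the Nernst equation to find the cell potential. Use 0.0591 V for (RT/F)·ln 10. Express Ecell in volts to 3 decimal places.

+0.909 V

The In³⁺/In couple has the more positive E°, so it is the cathode; Mn²⁺/Mn is the anode.
The standard potential is −0.330 − (−1.170) = +0.840 V and the balanced reaction transfers n = 6 electrons.
Balancing gives 2 In^3+(aq) + 3 Mn(s) → 2 In(s) + 3 Mn^2+(aq); hence Q = [Mn^2+(aq)]^3 / [In^3+(aq)]^2 = 9.75×10^−8 (log Q = −7.011).
By the Nernst equation, E = +0.840 − (0.0591/6)·(−7.011) = +0.909 V.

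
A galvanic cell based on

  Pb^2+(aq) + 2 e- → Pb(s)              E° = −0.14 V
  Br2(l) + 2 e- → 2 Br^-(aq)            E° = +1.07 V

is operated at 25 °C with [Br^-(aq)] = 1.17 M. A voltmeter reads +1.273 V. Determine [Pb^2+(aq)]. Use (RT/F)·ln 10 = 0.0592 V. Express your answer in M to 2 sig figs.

0.0054 M

With Br₂/Br⁻ at the cathode and Pb²⁺/Pb at the anode, E°cell = +1.07 − (−0.14) = +1.21 V (n = 2).
From the Nernst equation, log Q = n(E° − E)/0.0592 = 2·(+1.21 − (+1.273))/0.0592 = −2.128.
For Br2(l) + Pb(s) → 2 Br^-(aq) + Pb^2+(aq), the reaction quotient is Q = [Br^-(aq)]^2·[Pb^2+(aq)].
Solving for the unknown gives log [Pb^2+(aq)] = −2.264, so [Pb^2+(aq)] ≈ 0.0054 M.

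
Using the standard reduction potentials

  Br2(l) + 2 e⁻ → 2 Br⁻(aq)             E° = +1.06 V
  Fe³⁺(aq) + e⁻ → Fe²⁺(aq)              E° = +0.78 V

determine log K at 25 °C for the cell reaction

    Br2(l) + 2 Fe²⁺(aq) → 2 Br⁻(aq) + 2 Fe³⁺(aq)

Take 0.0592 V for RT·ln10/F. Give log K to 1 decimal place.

The Br₂/Br⁻ couple is reduced (cathode); E°cell = +1.06 − (+0.78) = +0.28 V with n = 2.
At equilibrium E = 0, so log K = nE°cell / 0.0592 = (2)(+0.28) / 0.0592 = 9.5.

log K = 9.5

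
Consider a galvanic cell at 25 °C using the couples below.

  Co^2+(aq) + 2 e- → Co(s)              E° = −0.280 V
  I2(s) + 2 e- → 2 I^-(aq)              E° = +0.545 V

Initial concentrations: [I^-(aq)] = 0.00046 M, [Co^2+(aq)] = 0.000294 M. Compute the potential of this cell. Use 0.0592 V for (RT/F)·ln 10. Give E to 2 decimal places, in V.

+1.13 V

I₂/I⁻ is reduced (cathode, E° = +0.545 V) and Co²⁺/Co is oxidized (anode).
E°cell = E°cat − E°an = +0.545 − (−0.280) = +0.825 V; n = 2.
Balancing gives I2(s) + Co(s) → 2 I^-(aq) + Co^2+(aq); hence Q = [I^-(aq)]^2·[Co^2+(aq)] = 6.22×10^−11 (log Q = −10.206).
Applying E = E° − (RT ln10/nF)·log Q gives +0.825 − (0.0592/2)(−10.206) = +1.13 V.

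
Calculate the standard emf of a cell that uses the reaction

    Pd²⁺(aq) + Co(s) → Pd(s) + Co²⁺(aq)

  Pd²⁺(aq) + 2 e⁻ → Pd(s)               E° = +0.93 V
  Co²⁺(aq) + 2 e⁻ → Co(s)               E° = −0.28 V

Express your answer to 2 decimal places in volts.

Pd²⁺(aq) gains electrons, so the Pd²⁺/Pd couple is the cathode; the Co²⁺/Co couple is the anode.
E°cell = E°(cathode) − E°(anode) = +0.93 − (−0.28) = +1.21 V.

+1.21 V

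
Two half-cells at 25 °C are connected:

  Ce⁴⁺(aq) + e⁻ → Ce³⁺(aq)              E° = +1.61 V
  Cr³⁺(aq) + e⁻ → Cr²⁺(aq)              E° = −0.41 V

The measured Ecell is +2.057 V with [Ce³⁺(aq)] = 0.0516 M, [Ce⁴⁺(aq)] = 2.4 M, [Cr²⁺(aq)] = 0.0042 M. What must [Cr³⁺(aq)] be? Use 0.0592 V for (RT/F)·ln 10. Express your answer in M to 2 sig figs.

0.046 M

With Ce⁴⁺/Ce³⁺ at the cathode and Cr³⁺/Cr²⁺ at the anode, E°cell = +1.61 − (−0.41) = +2.02 V (n = 1).
Since E = E° − (0.0592/n)·log Q, log Q = n(E° − E)/0.0592 = −0.625.
Balancing electrons gives Ce⁴⁺(aq) + Cr²⁺(aq) → Ce³⁺(aq) + Cr³⁺(aq); thus Q = ([Ce³⁺(aq)]·[Cr³⁺(aq)]) / ([Ce⁴⁺(aq)]·[Cr²⁺(aq)]).
Substituting the known concentrations and solving, log [Cr³⁺(aq)] = −1.334 and [Cr³⁺(aq)] = 0.046 M.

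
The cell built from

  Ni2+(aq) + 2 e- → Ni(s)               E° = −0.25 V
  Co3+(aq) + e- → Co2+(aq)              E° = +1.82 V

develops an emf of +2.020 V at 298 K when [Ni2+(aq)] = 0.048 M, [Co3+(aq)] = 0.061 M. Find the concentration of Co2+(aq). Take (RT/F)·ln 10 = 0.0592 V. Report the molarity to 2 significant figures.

1.9 M

With Co³⁺/Co²⁺ at the cathode and Ni²⁺/Ni at the anode, E°cell = +1.82 − (−0.25) = +2.07 V (n = 2).
Rearranging E = E° − (0.0592/n)·log Q gives log Q = 2(+2.07 − (+2.020))/0.0592 = 1.689.
For 2 Co3+(aq) + Ni(s) → 2 Co2+(aq) + Ni2+(aq), the reaction quotient is Q = ([Co2+(aq)]^2·[Ni2+(aq)]) / [Co3+(aq)]^2.
Substituting the known concentrations and solving, log [Co2+(aq)] = 0.289 and [Co2+(aq)] = 1.9 M.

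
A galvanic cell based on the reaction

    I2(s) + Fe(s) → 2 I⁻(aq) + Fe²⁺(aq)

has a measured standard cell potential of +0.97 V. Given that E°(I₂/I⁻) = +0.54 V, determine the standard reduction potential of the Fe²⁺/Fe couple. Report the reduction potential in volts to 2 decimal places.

−0.43 V

In the reaction as written the I₂/I⁻ couple is reduced (cathode) and Fe²⁺/Fe is oxidized (anode), so E°cell = E°(I₂/I⁻) − E°(Fe²⁺/Fe).
E°(Fe²⁺/Fe) = E°(cathode) − E°cell = +0.54 − (+0.97) = −0.43 V.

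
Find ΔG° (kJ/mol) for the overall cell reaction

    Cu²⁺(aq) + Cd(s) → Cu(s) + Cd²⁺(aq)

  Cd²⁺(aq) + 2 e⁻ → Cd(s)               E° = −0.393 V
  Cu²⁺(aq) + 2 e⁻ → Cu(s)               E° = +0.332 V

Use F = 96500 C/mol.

In the reaction as written Cu²⁺(aq) is reduced, so the Cu²⁺/Cu couple is the cathode and Cd²⁺/Cd is the anode.
E°cell = +0.332 − (−0.393) = +0.725 V; balancing electrons gives n = 2.
ΔG° = −nFE°cell = −(2)(96500)(+0.725) J/mol = −140 kJ/mol.

−140 kJ/mol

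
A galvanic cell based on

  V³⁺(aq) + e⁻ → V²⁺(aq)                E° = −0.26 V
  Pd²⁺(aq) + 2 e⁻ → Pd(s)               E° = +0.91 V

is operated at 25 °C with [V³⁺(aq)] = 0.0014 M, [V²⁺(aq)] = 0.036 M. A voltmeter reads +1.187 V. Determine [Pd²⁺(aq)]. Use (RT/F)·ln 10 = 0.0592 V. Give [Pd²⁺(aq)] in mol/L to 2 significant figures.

0.0057 M

Pd²⁺/Pd is the cathode (higher E°); E°cell = +0.91 − (−0.26) = +1.17 V with n = 2.
Since E = E° − (0.0592/n)·log Q, log Q = n(E° − E)/0.0592 = −0.574.
Balancing electrons gives Pd²⁺(aq) + 2 V²⁺(aq) → Pd(s) + 2 V³⁺(aq); thus Q = [V³⁺(aq)]^2 / ([Pd²⁺(aq)]·[V²⁺(aq)]^2).
Substituting the known concentrations and solving, log [Pd²⁺(aq)] = −2.246 and [Pd²⁺(aq)] = 0.0057 M.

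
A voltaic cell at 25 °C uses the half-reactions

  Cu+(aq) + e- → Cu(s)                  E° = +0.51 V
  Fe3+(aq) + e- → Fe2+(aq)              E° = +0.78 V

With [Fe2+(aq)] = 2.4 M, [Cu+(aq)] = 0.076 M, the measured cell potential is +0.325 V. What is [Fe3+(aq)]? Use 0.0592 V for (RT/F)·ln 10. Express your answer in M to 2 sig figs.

The Fe³⁺/Fe²⁺ couple has the larger reduction potential, so it is the cathode: E°cell = +0.78 − (+0.51) = +0.27 V and n = 1.
Rearranging E = E° − (0.0592/n)·log Q gives log Q = 1(+0.27 − (+0.325))/0.0592 = −0.929.
The balanced reaction is Fe3+(aq) + Cu(s) → Fe2+(aq) + Cu+(aq), so Q = ([Fe2+(aq)]·[Cu+(aq)]) / [Fe3+(aq)].
Isolating [Fe3+(aq)] in Q = 10^{−0.929} yields log [Fe3+(aq)] = 0.190, i.e. 1.5 M.

1.5 M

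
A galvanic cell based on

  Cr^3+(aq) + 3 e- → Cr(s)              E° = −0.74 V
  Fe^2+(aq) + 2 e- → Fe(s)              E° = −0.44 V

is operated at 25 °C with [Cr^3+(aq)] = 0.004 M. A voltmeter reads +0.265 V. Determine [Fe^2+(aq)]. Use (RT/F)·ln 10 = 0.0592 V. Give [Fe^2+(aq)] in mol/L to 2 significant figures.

0.0017 M

With Fe²⁺/Fe at the cathode and Cr³⁺/Cr at the anode, E°cell = −0.44 − (−0.74) = +0.30 V (n = 6).
Rearranging E = E° − (0.0592/n)·log Q gives log Q = 6(+0.30 − (+0.265))/0.0592 = 3.547.
For 3 Fe^2+(aq) + 2 Cr(s) → 3 Fe(s) + 2 Cr^3+(aq), the reaction quotient is Q = [Cr^3+(aq)]^2 / [Fe^2+(aq)]^3.
Isolating [Fe^2+(aq)] in Q = 10^{3.547} yields log [Fe^2+(aq)] = −2.781, i.e. 0.0017 M.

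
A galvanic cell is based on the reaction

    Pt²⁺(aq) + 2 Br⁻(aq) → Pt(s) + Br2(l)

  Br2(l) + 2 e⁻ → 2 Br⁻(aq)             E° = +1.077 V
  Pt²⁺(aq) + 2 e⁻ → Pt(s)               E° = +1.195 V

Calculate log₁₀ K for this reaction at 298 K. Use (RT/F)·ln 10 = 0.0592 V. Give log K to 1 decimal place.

The Pt²⁺/Pt couple is reduced (cathode); E°cell = +1.195 − (+1.077) = +0.118 V with n = 2.
At equilibrium E = 0, so log K = nE°cell / 0.0592 = (2)(+0.118) / 0.0592 = 4.0.

log K = 4.0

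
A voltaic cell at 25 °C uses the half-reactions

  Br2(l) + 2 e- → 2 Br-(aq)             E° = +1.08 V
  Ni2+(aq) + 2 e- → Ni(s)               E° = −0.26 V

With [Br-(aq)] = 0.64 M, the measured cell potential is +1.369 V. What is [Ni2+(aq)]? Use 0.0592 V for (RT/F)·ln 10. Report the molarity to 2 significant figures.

With Br₂/Br⁻ at the cathode and Ni²⁺/Ni at the anode, E°cell = +1.08 − (−0.26) = +1.34 V (n = 2).
Since E = E° − (0.0592/n)·log Q, log Q = n(E° − E)/0.0592 = −0.980.
The balanced reaction is Br2(l) + Ni(s) → 2 Br-(aq) + Ni2+(aq), so Q = [Br-(aq)]^2·[Ni2+(aq)].
Solving for the unknown gives log [Ni2+(aq)] = −0.592, so [Ni2+(aq)] ≈ 0.26 M.

0.26 M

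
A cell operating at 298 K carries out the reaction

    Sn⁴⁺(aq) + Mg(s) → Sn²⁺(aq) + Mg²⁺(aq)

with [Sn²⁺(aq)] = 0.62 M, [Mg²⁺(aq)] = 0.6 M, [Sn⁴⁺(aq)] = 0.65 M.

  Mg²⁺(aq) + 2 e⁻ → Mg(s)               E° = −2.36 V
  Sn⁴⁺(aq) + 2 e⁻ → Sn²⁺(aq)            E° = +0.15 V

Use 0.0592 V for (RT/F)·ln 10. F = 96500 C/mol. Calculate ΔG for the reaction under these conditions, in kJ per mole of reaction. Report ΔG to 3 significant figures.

−486 kJ/mol

E°cell = +0.15 − (−2.36) = +2.51 V; the balanced reaction transfers n = 2 electrons.
Q = ([Sn²⁺(aq)]·[Mg²⁺(aq)]) / [Sn⁴⁺(aq)] = 0.572, so log Q = −0.242 and E = +2.51 − (0.0592/2)(−0.242) = +2.5172 V.
ΔG = −nFE = −(2)(96500)(+2.5172) J/mol = −486 kJ/mol.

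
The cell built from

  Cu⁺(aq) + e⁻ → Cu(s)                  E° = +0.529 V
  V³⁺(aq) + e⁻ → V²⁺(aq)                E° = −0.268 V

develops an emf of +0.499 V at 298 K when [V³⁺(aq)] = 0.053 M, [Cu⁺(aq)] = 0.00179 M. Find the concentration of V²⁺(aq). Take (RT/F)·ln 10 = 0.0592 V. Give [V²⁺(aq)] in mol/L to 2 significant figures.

With Cu⁺/Cu at the cathode and V³⁺/V²⁺ at the anode, E°cell = +0.529 − (−0.268) = +0.797 V (n = 1).
From the Nernst equation, log Q = n(E° − E)/0.0592 = 1·(+0.797 − (+0.499))/0.0592 = 5.034.
For Cu⁺(aq) + V²⁺(aq) → Cu(s) + V³⁺(aq), the reaction quotient is Q = [V³⁺(aq)] / ([Cu⁺(aq)]·[V²⁺(aq)]).
Substituting the known concentrations and solving, log [V²⁺(aq)] = −3.563 and [V²⁺(aq)] = 0.00027 M.

0.00027 M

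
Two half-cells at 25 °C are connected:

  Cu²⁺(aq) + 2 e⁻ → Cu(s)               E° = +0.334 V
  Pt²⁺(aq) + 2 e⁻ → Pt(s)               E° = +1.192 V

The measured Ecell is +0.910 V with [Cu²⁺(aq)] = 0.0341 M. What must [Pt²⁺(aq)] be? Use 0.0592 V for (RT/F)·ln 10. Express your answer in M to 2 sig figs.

With Pt²⁺/Pt at the cathode and Cu²⁺/Cu at the anode, E°cell = +1.192 − (+0.334) = +0.858 V (n = 2).
From the Nernst equation, log Q = n(E° − E)/0.0592 = 2·(+0.858 − (+0.910))/0.0592 = −1.757.
The balanced reaction is Pt²⁺(aq) + Cu(s) → Pt(s) + Cu²⁺(aq), so Q = [Cu²⁺(aq)] / [Pt²⁺(aq)].
Substituting the known concentrations and solving, log [Pt²⁺(aq)] = 0.290 and [Pt²⁺(aq)] = 1.9 M.

1.9 M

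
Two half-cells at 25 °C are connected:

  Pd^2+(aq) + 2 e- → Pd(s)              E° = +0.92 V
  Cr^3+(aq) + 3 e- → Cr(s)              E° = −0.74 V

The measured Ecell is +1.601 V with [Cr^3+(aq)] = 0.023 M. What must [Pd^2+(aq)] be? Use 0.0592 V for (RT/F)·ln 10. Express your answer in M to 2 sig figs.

The Pd²⁺/Pd couple has the larger reduction potential, so it is the cathode: E°cell = +0.92 − (−0.74) = +1.66 V and n = 6.
From the Nernst equation, log Q = n(E° − E)/0.0592 = 6·(+1.66 − (+1.601))/0.0592 = 5.980.
The balanced reaction is 3 Pd^2+(aq) + 2 Cr(s) → 3 Pd(s) + 2 Cr^3+(aq), so Q = [Cr^3+(aq)]^2 / [Pd^2+(aq)]^3.
Solving for the unknown gives log [Pd^2+(aq)] = −3.086, so [Pd^2+(aq)] ≈ 0.00082 M.

0.00082 M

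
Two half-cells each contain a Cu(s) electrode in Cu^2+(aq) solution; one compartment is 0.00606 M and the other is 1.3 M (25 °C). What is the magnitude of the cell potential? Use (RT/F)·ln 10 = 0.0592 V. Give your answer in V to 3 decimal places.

0.069 V

For a concentration cell E°cell = 0, since both electrodes use the same couple.
The compartment with the higher Cu^2+(aq) concentration (1.3 M) acts as the cathode; ions are reduced there and produced at the dilute (0.00606 M) anode.
With n = 2, Ecell = −(0.0592/2)·log([dilute]/[conc]) = −(0.0592/2)·log(0.00606/1.3) = +0.069 V.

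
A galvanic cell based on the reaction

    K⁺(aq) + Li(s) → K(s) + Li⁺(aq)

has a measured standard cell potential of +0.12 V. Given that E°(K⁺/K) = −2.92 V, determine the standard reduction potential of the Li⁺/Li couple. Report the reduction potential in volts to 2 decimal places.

−3.04 V

In the reaction as written the K⁺/K couple is reduced (cathode) and Li⁺/Li is oxidized (anode), so E°cell = E°(K⁺/K) − E°(Li⁺/Li).
E°(Li⁺/Li) = E°(cathode) − E°cell = −2.92 − (+0.12) = −3.04 V.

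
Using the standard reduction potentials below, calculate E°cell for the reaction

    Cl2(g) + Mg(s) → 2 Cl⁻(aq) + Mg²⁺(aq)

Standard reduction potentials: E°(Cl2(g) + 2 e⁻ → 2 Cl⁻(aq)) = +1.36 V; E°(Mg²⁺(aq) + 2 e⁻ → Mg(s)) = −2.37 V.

+3.73 V

Cl2(g) gains electrons, so the Cl₂/Cl⁻ couple is the cathode; the Mg²⁺/Mg couple is the anode.
E°cell = E°(cathode) − E°(anode) = +1.36 − (−2.37) = +3.73 V.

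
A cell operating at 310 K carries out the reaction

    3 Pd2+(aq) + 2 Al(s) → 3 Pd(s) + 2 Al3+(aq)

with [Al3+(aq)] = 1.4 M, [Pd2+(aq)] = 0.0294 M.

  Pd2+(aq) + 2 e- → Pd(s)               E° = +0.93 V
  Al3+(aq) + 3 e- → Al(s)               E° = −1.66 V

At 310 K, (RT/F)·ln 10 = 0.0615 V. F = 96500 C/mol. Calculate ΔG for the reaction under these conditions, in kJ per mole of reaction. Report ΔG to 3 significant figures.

The standard cell potential is +0.93 − (−1.66) = +2.59 V, with n = 6 electrons in the balanced equation.
Here Q = [Al3+(aq)]^2 / [Pd2+(aq)]^3 = 7.71×10^4 (log Q = 4.887), giving E = +2.59 − (0.0615/6)·(4.887) = +2.5399 V.
ΔG = −nFE = −(6)(96500)(+2.5399) J/mol = −1470 kJ/mol.

−1470 kJ/mol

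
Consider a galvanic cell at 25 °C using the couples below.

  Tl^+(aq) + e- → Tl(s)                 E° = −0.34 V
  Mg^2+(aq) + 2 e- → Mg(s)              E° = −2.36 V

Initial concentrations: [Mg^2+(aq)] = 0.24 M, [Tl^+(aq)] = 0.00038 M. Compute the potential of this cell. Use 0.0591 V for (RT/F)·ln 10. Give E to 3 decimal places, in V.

Tl⁺/Tl is reduced (cathode, E° = −0.34 V) and Mg²⁺/Mg is oxidized (anode).
E°cell = E°cat − E°an = −0.34 − (−2.36) = +2.02 V; n = 2.
For the overall reaction 2 Tl^+(aq) + Mg(s) → 2 Tl(s) + Mg^2+(aq), Q = [Mg^2+(aq)] / [Tl^+(aq)]^2 = 1.66×10^6, giving log Q = 6.221.
Applying E = E° − (RT ln10/nF)·log Q gives +2.02 − (0.0591/2)(6.221) = +1.836 V.

+1.836 V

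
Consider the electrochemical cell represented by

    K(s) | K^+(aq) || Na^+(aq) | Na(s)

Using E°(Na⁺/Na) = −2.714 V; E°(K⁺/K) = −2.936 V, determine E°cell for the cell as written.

By convention the left-hand electrode in cell notation is the anode (oxidation) and the right-hand electrode is the cathode (reduction).
E°cell = E°(right) − E°(left) = −2.714 − (−2.936) = +0.222 V.

+0.222 V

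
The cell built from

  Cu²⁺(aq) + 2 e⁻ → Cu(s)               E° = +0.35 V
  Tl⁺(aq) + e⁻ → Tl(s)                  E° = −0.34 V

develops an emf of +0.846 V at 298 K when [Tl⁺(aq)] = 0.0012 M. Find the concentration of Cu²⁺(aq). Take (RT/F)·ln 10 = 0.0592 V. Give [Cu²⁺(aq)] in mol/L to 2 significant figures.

Cu²⁺/Cu is the cathode (higher E°); E°cell = +0.35 − (−0.34) = +0.69 V with n = 2.
Rearranging E = E° − (0.0592/n)·log Q gives log Q = 2(+0.69 − (+0.846))/0.0592 = −5.270.
For Cu²⁺(aq) + 2 Tl(s) → Cu(s) + 2 Tl⁺(aq), the reaction quotient is Q = [Tl⁺(aq)]^2 / [Cu²⁺(aq)].
Isolating [Cu²⁺(aq)] in Q = 10^{−5.270} yields log [Cu²⁺(aq)] = −0.572, i.e. 0.27 M.

0.27 M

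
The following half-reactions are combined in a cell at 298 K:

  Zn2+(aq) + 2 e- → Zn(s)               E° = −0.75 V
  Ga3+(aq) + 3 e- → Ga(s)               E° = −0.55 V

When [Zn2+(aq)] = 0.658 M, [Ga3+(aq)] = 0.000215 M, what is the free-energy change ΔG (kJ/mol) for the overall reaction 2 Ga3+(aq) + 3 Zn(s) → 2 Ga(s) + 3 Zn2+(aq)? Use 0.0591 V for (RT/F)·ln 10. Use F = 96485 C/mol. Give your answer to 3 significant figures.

−77.1 kJ/mol

With Ga³⁺/Ga reduced at the cathode, E°cell = −0.55 − (−0.75) = +0.20 V and n = 6.
The reaction quotient is [Zn2+(aq)]^3 / [Ga3+(aq)]^2 = 6.16×10^6; by Nernst, E = +0.20 − (0.0591/6)(6.790) = +0.1331 V.
Finally ΔG = −nFE = −(6)(96485 C/mol)(+0.1331 V) = −77.1 kJ/mol.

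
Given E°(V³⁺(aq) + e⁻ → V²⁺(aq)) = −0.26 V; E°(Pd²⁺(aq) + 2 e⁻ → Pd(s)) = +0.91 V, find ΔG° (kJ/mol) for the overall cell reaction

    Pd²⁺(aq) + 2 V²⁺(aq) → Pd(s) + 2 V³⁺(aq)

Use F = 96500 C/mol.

In the reaction as written Pd²⁺(aq) is reduced, so the Pd²⁺/Pd couple is the cathode and V³⁺/V²⁺ is the anode.
E°cell = +0.91 − (−0.26) = +1.17 V; balancing electrons gives n = 2.
ΔG° = −nFE°cell = −(2)(96500)(+1.17) J/mol = −226 kJ/mol.

−226 kJ/mol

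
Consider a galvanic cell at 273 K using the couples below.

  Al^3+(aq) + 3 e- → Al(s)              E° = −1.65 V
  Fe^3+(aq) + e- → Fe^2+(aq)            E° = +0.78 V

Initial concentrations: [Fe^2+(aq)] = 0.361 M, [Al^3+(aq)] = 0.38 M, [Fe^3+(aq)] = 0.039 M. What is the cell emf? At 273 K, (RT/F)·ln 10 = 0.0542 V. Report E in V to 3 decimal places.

+2.385 V

Fe³⁺/Fe²⁺ is reduced (cathode, E° = +0.78 V) and Al³⁺/Al is oxidized (anode).
The standard potential is +0.78 − (−1.65) = +2.43 V and the balanced reaction transfers n = 3 electrons.
The balanced reaction is 3 Fe^3+(aq) + Al(s) → 3 Fe^2+(aq) + Al^3+(aq), so Q = ([Fe^2+(aq)]^3·[Al^3+(aq)]) / [Fe^3+(aq)]^3 = 301 and log Q = 2.479.
Applying E = E° − (RT ln10/nF)·log Q gives +2.43 − (0.0542/3)(2.479) = +2.385 V.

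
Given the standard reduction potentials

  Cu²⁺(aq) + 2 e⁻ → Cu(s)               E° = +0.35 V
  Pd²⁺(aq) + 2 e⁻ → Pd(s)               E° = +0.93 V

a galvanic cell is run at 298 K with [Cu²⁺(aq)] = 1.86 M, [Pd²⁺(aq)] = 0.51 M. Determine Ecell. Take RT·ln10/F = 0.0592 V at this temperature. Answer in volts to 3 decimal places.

Since E°(Pd²⁺/Pd) > E°(Cu²⁺/Cu), Pd²⁺/Pd serves as the cathode.
E°cell = +0.93 − (+0.35) = +0.58 V, with n = 2 electrons transferred.
Balancing gives Pd²⁺(aq) + Cu(s) → Pd(s) + Cu²⁺(aq); hence Q = [Cu²⁺(aq)] / [Pd²⁺(aq)] = 3.65 (log Q = 0.562).
E = E° − (0.0592/n)·log Q = +0.58 − (0.0592/2)(0.562) = +0.563 V.

+0.563 V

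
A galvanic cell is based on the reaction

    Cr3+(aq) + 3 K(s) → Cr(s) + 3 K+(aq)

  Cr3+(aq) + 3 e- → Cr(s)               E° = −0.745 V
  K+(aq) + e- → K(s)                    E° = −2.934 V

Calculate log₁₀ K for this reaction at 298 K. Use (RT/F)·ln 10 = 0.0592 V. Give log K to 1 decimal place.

log K = 110.9

The Cr³⁺/Cr couple is reduced (cathode); E°cell = −0.745 − (−2.934) = +2.189 V with n = 3.
At equilibrium E = 0, so log K = nE°cell / 0.0592 = (3)(+2.189) / 0.0592 = 110.9.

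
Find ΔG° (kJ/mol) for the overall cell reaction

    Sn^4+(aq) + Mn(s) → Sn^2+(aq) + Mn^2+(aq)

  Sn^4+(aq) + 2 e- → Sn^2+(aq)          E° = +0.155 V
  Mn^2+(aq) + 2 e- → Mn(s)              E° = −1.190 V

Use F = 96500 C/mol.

In the reaction as written Sn^4+(aq) is reduced, so the Sn⁴⁺/Sn²⁺ couple is the cathode and Mn²⁺/Mn is the anode.
E°cell = +0.155 − (−1.190) = +1.345 V; balancing electrons gives n = 2.
ΔG° = −nFE°cell = −(2)(96500)(+1.345) J/mol = −260 kJ/mol.

−260 kJ/mol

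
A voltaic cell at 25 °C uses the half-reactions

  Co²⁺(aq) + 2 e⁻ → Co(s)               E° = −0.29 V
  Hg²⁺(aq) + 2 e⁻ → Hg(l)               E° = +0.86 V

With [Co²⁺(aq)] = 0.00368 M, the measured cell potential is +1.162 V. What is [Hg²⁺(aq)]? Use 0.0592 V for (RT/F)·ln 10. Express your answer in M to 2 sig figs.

0.0094 M

With Hg²⁺/Hg at the cathode and Co²⁺/Co at the anode, E°cell = +0.86 − (−0.29) = +1.15 V (n = 2).
Since E = E° − (0.0592/n)·log Q, log Q = n(E° − E)/0.0592 = −0.405.
For Hg²⁺(aq) + Co(s) → Hg(l) + Co²⁺(aq), the reaction quotient is Q = [Co²⁺(aq)] / [Hg²⁺(aq)].
Solving for the unknown gives log [Hg²⁺(aq)] = −2.029, so [Hg²⁺(aq)] ≈ 0.0094 M.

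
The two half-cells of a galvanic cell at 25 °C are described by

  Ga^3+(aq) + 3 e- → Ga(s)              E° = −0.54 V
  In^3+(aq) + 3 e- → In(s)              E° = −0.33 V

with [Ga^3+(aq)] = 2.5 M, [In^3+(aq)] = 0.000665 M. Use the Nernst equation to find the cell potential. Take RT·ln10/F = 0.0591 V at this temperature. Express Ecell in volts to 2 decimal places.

+0.14 V

In³⁺/In is reduced (cathode, E° = −0.33 V) and Ga³⁺/Ga is oxidized (anode).
The standard potential is −0.33 − (−0.54) = +0.21 V and the balanced reaction transfers n = 3 electrons.
Balancing gives In^3+(aq) + Ga(s) → In(s) + Ga^3+(aq); hence Q = [Ga^3+(aq)] / [In^3+(aq)] = 3.76×10^3 (log Q = 3.575).
By the Nernst equation, E = +0.21 − (0.0591/3)·(3.575) = +0.14 V.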